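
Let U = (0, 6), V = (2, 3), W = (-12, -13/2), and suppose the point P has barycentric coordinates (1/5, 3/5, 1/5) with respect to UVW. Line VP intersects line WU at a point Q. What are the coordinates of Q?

Line VP meets WU where the V-coordinate vanishes; zeroing P's V-weight and renormalizing leaves W, U-weights 1/5 : 1/5 → (1/2, 1/2).
So Q = (1/2)·W + (1/2)·U = (-6, -1/4).

(-6, -1/4)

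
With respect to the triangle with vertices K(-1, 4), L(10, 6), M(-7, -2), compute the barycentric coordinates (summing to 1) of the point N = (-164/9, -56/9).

Signed area of the reference triangle: [KLM] = ½·((-1)·(6−(-2)) + 10·(-2−4) + (-7)·(4−6)) = ½·(-8 − 60 + 14) = -27.
[NLM] = ½·((-164/9)·(6−(-2)) + 10·(-2−(-56/9)) + (-7)·(-56/9−6)) = ½·(-1312/9 + 380/9 + 770/9) = -9, so the K-coordinate is (-9)/(-27) = 1/3.
[KNM] = ½·((-1)·(-56/9−(-2)) + (-164/9)·(-2−4) + (-7)·(4−(-56/9))) = ½·(38/9 + 328/3 − 644/9) = 21, so the L-coordinate is -7/9.
[KLN] = ½·((-1)·(6−(-56/9)) + 10·(-56/9−4) + (-164/9)·(4−6)) = ½·(-110/9 − 920/9 + 328/9) = -39, so the M-coordinate is 13/9.
Check: 1/3 − 7/9 + 13/9 = 1.

(1/3, -7/9, 13/9)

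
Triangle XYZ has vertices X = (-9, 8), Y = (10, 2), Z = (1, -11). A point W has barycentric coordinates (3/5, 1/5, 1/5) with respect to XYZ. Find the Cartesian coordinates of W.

(-16/5, 3)

W = (3/5)·X + (1/5)·Y + (1/5)·Z.
x-coordinate: (3/5)·(-9) + (1/5)·10 + (1/5)·1 = -16/5.
y-coordinate: (3/5)·8 + (1/5)·2 + (1/5)·(-11) = 3.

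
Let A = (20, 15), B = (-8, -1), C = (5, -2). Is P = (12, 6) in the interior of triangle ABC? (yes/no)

Barycentric coordinates of P: (111/236, 1/236, 31/59).
The three coordinates are positive, positive, positive; a point is interior exactly when all three are positive.

yes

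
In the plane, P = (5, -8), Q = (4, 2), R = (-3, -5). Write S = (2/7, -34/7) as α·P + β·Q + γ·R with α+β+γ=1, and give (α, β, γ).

Signed area of the reference triangle: [PQR] = ½·(5·(2−(-5)) + 4·(-5−(-8)) + (-3)·(-8−2)) = ½·(35 + 12 + 30) = 77/2.
[SQR] = ½·((2/7)·(2−(-5)) + 4·(-5−(-34/7)) + (-3)·(-34/7−2)) = ½·(2 − 4/7 + 144/7) = 11, so the P-coordinate is 11/(77/2) = 2/7.
[PSR] = ½·(5·(-34/7−(-5)) + (2/7)·(-5−(-8)) + (-3)·(-8−(-34/7))) = ½·(5/7 + 6/7 + 66/7) = 11/2, so the Q-coordinate is 1/7.
[PQS] = ½·(5·(2−(-34/7)) + 4·(-34/7−(-8)) + (2/7)·(-8−2)) = ½·(240/7 + 88/7 − 20/7) = 22, so the R-coordinate is 4/7.
Check: 2/7 + 1/7 + 4/7 = 1.

(2/7, 1/7, 4/7)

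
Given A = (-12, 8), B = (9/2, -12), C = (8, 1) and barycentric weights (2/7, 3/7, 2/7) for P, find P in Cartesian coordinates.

P = (2/7)·A + (3/7)·B + (2/7)·C.
x-coordinate: (2/7)·(-12) + (3/7)·(9/2) + (2/7)·8 = 11/14.
y-coordinate: (2/7)·8 + (3/7)·(-12) + (2/7)·1 = -18/7.

(11/14, -18/7)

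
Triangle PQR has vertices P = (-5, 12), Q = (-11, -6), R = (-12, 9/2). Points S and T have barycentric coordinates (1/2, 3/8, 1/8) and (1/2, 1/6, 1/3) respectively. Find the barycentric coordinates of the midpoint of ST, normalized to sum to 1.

(1/2, 13/48, 11/48)

Since both coordinate triples sum to 1, the midpoint's barycentrics are the componentwise average.
(1/2+1/2)/2 = 1/2; similarly 13/48 and 11/48.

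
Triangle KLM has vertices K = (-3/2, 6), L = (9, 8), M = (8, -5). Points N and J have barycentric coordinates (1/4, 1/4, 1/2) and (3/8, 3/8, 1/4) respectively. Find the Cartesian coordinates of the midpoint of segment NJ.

(171/32, 5/2)

Barycentric coordinates of the midpoint are the average: (5/16, 5/16, 3/8).
Converting: (5/16)·K + (5/16)·L + (3/8)·M = (171/32, 5/2).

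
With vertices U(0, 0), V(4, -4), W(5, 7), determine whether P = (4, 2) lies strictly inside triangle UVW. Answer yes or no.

yes

Barycentric coordinates of P: (1/8, 3/8, 1/2).
The three coordinates are positive, positive, positive; a point is interior exactly when all three are positive.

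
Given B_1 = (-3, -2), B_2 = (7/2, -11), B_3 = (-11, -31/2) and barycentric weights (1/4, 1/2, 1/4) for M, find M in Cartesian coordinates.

M = (1/4)·B_1 + (1/2)·B_2 + (1/4)·B_3.
x-coordinate: (1/4)·(-3) + (1/2)·(7/2) + (1/4)·(-11) = -7/4.
y-coordinate: (1/4)·(-2) + (1/2)·(-11) + (1/4)·(-31/2) = -79/8.

(-7/4, -79/8)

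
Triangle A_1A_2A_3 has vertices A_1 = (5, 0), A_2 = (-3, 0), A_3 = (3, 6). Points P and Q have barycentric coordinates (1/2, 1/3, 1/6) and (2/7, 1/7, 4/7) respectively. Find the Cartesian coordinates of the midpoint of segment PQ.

Barycentric coordinates of the midpoint are the average: (11/28, 5/21, 31/84).
Converting: (11/28)·A_1 + (5/21)·A_2 + (31/84)·A_3 = (33/14, 31/14).

(33/14, 31/14)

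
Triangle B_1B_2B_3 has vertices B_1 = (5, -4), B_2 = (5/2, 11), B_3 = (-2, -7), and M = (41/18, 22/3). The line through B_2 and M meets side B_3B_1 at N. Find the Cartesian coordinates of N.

Barycentric coordinates of M with respect to B_1B_2B_3: (1/9, 7/9, 1/9).
On side B_3B_1 the B_2-coordinate is zero; dropping M's B_2-weight 7/9 and renormalizing the remaining 1/9 : 1/9 gives weights 1/2, 1/2 on B_3, B_1.
N = (1/2)·(-2, -7) + (1/2)·(5, -4) = (3/2, -11/2).

(3/2, -11/2)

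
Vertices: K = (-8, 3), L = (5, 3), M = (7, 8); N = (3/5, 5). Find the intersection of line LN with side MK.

(-1/2, 11/2)

Barycentric coordinates of N with respect to KLM: (2/5, 1/5, 2/5).
On side MK the L-coordinate is zero; dropping N's L-weight 1/5 and renormalizing the remaining 2/5 : 2/5 gives weights 1/2, 1/2 on M, K.
J = (1/2)·(7, 8) + (1/2)·(-8, 3) = (-1/2, 11/2).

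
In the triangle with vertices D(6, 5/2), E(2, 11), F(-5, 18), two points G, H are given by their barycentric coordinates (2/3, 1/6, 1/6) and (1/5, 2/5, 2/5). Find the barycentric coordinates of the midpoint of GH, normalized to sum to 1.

Since both coordinate triples sum to 1, the midpoint's barycentrics are the componentwise average.
(2/3+1/5)/2 = 13/30; similarly 17/60 and 17/60.

(13/30, 17/60, 17/60)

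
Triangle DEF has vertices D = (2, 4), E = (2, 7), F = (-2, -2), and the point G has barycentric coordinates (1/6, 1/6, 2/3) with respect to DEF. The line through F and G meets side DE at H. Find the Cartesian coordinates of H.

(2, 11/2)

Line FG meets DE where the F-coordinate vanishes; zeroing G's F-weight and renormalizing leaves D, E-weights 1/6 : 1/6 → (1/2, 1/2).
So H = (1/2)·D + (1/2)·E = (2, 11/2).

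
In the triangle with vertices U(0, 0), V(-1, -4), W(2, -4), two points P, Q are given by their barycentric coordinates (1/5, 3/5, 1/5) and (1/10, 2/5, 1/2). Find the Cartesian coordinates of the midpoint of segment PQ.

Barycentric coordinates of the midpoint are the average: (3/20, 1/2, 7/20).
Converting: (3/20)·U + (1/2)·V + (7/20)·W = (1/5, -17/5).

(1/5, -17/5)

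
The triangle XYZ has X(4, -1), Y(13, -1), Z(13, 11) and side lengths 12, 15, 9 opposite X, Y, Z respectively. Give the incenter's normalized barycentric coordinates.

(1/3, 5/12, 1/4)

The incenter has barycentric coordinates proportional to the opposite side lengths: (12 : 15 : 9).
Normalizing by 12+15+9 = 36 gives (1/3, 5/12, 1/4).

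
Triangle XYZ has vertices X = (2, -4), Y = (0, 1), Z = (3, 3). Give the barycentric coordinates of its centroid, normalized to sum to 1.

(1/3, 1/3, 1/3)

The centroid is the average of the vertices, so each weight is 1/3.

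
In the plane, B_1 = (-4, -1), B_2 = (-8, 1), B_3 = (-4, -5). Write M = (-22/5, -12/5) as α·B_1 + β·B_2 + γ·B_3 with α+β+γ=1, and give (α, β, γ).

(1/2, 1/10, 2/5)

Signed area of the reference triangle: [B_1B_2B_3] = ½·((-4)·(1−(-5)) + (-8)·(-5−(-1)) + (-4)·(-1−1)) = ½·(-24 + 32 + 8) = 8.
[MB_2B_3] = ½·((-22/5)·(1−(-5)) + (-8)·(-5−(-12/5)) + (-4)·(-12/5−1)) = ½·(-132/5 + 104/5 + 68/5) = 4, so the B_1-coordinate is 4/8 = 1/2.
[B_1MB_3] = ½·((-4)·(-12/5−(-5)) + (-22/5)·(-5−(-1)) + (-4)·(-1−(-12/5))) = ½·(-52/5 + 88/5 − 28/5) = 4/5, so the B_2-coordinate is 1/10.
[B_1B_2M] = ½·((-4)·(1−(-12/5)) + (-8)·(-12/5−(-1)) + (-22/5)·(-1−1)) = ½·(-68/5 + 56/5 + 44/5) = 16/5, so the B_3-coordinate is 2/5.
Check: 1/2 + 1/10 + 2/5 = 1.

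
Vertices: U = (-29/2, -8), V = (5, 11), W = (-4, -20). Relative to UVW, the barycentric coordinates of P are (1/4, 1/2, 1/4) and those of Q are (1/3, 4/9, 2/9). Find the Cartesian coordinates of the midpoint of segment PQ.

(-45/16, -67/36)

Barycentric coordinates of the midpoint are the average: (7/24, 17/36, 17/72).
Converting: (7/24)·U + (17/36)·V + (17/72)·W = (-45/16, -67/36).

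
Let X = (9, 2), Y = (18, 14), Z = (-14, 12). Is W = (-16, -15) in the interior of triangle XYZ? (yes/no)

no

Barycentric coordinates of W: (430/183, -641/366, 49/122).
The three coordinates are positive, negative, positive; a point is interior exactly when all three are positive.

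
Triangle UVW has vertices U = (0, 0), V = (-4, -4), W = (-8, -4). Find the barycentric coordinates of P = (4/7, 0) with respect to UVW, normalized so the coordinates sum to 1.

Signed area of the reference triangle: [UVW] = ½·(0·(-4−(-4)) + (-4)·(-4−0) + (-8)·(0−(-4))) = ½·(0 + 16 − 32) = -8.
[PVW] = ½·((4/7)·(-4−(-4)) + (-4)·(-4−0) + (-8)·(0−(-4))) = ½·(0 + 16 − 32) = -8, so the U-coordinate is (-8)/(-8) = 1.
[UPW] = ½·(0·(0−(-4)) + (4/7)·(-4−0) + (-8)·(0−0)) = ½·(0 − 16/7 + 0) = -8/7, so the V-coordinate is 1/7.
[UVP] = ½·(0·(-4−0) + (-4)·(0−0) + (4/7)·(0−(-4))) = ½·(0 + 0 + 16/7) = 8/7, so the W-coordinate is -1/7.

(1, 1/7, -1/7)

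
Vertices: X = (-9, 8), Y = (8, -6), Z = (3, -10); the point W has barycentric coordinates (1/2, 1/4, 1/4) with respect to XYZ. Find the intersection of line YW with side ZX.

Line YW meets ZX where the Y-coordinate vanishes; zeroing W's Y-weight and renormalizing leaves Z, X-weights 1/4 : 1/2 → (1/3, 2/3).
So V = (1/3)·Z + (2/3)·X = (-5, 2).

(-5, 2)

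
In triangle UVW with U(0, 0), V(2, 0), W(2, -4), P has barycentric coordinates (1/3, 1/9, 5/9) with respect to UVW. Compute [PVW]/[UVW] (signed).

1/3

The signed ratio [PVW]/[UVW] equals the barycentric coordinate of P at vertex U, which is 1/3.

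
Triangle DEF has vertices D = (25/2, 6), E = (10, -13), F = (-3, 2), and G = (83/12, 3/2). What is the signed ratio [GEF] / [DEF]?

[DEF] = ½·((25/2)·(-13−2) + 10·(2−6) + (-3)·(6−(-13))) = ½·(-375/2 − 40 − 57) = -569/4.
[GEF] = ½·((83/12)·(-13−2) + 10·(2−(3/2)) + (-3)·(3/2−(-13))) = ½·(-415/4 + 5 − 87/2) = -569/8, so the ratio is (-569/8)/(-569/4) = 1/2.

1/2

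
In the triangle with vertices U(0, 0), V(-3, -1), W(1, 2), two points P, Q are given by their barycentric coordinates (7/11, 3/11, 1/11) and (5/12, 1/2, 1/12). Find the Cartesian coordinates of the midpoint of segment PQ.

(-283/264, -7/33)

Barycentric coordinates of the midpoint are the average: (139/264, 17/44, 23/264).
Converting: (139/264)·U + (17/44)·V + (23/264)·W = (-283/264, -7/33).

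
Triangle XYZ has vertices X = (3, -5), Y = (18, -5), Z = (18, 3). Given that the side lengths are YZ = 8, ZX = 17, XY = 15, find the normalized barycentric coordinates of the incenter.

The incenter has barycentric coordinates proportional to the opposite side lengths: (8 : 17 : 15).
Normalizing by 8+17+15 = 40 gives (1/5, 17/40, 3/8).

(1/5, 17/40, 3/8)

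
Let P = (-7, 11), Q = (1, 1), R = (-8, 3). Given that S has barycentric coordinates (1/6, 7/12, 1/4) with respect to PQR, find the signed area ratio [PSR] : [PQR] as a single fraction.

7/12

The signed ratio [PSR]/[PQR] equals the barycentric coordinate of S at vertex Q, which is 7/12.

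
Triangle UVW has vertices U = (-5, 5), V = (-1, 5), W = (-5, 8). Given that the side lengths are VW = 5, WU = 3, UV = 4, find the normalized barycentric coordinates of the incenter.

The incenter has barycentric coordinates proportional to the opposite side lengths: (5 : 3 : 4).
Normalizing by 5+3+4 = 12 gives (5/12, 1/4, 1/3).

(5/12, 1/4, 1/3)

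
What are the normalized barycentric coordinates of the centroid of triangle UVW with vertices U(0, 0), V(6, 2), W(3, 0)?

(1/3, 1/3, 1/3)

The centroid is the average of the vertices, so each weight is 1/3.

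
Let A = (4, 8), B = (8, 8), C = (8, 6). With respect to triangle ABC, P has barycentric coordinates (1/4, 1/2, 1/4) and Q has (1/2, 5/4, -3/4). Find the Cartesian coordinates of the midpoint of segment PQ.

(13/2, 17/2)

Barycentric coordinates of the midpoint are the average: (3/8, 7/8, -1/4).
Converting: (3/8)·A + (7/8)·B + (-1/4)·C = (13/2, 17/2).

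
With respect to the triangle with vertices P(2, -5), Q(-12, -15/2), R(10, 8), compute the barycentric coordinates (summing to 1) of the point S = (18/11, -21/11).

Signed area of the reference triangle: [PQR] = ½·(2·(-15/2−8) + (-12)·(8−(-5)) + 10·(-5−(-15/2))) = ½·(-31 − 156 + 25) = -81.
[SQR] = ½·((18/11)·(-15/2−8) + (-12)·(8−(-21/11)) + 10·(-21/11−(-15/2))) = ½·(-279/11 − 1308/11 + 615/11) = -486/11, so the P-coordinate is (-486/11)/(-81) = 6/11.
[PSR] = ½·(2·(-21/11−8) + (18/11)·(8−(-5)) + 10·(-5−(-21/11))) = ½·(-218/11 + 234/11 − 340/11) = -162/11, so the Q-coordinate is 2/11.
[PQS] = ½·(2·(-15/2−(-21/11)) + (-12)·(-21/11−(-5)) + (18/11)·(-5−(-15/2))) = ½·(-123/11 − 408/11 + 45/11) = -243/11, so the R-coordinate is 3/11.

(6/11, 2/11, 3/11)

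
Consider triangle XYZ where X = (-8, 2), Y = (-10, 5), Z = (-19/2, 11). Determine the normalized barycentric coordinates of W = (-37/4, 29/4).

(1/4, 1/4, 1/2)

Signed area of the reference triangle: [XYZ] = ½·((-8)·(5−11) + (-10)·(11−2) + (-19/2)·(2−5)) = ½·(48 − 90 + 57/2) = -27/4.
[WYZ] = ½·((-37/4)·(5−11) + (-10)·(11−(29/4)) + (-19/2)·(29/4−5)) = ½·(111/2 − 75/2 − 171/8) = -27/16, so the X-coordinate is (-27/16)/(-27/4) = 1/4.
[XWZ] = ½·((-8)·(29/4−11) + (-37/4)·(11−2) + (-19/2)·(2−(29/4))) = ½·(30 − 333/4 + 399/8) = -27/16, so the Y-coordinate is 1/4.
[XYW] = ½·((-8)·(5−(29/4)) + (-10)·(29/4−2) + (-37/4)·(2−5)) = ½·(18 − 105/2 + 111/4) = -27/8, so the Z-coordinate is 1/2.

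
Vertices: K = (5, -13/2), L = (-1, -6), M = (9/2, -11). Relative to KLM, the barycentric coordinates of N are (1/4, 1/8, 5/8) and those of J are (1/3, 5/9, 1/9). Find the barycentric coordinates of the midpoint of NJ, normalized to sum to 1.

Since both coordinate triples sum to 1, the midpoint's barycentrics are the componentwise average.
(1/4+1/3)/2 = 7/24; similarly 49/144 and 53/144.

(7/24, 49/144, 53/144)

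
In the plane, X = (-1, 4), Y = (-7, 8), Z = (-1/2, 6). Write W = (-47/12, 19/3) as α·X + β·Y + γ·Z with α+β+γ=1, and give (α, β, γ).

(1/3, 1/2, 1/6)

Signed area of the reference triangle: [XYZ] = ½·((-1)·(8−6) + (-7)·(6−4) + (-1/2)·(4−8)) = ½·(-2 − 14 + 2) = -7.
[WYZ] = ½·((-47/12)·(8−6) + (-7)·(6−(19/3)) + (-1/2)·(19/3−8)) = ½·(-47/6 + 7/3 + 5/6) = -7/3, so the X-coordinate is (-7/3)/(-7) = 1/3.
[XWZ] = ½·((-1)·(19/3−6) + (-47/12)·(6−4) + (-1/2)·(4−(19/3))) = ½·(-1/3 − 47/6 + 7/6) = -7/2, so the Y-coordinate is 1/2.
[XYW] = ½·((-1)·(8−(19/3)) + (-7)·(19/3−4) + (-47/12)·(4−8)) = ½·(-5/3 − 49/3 + 47/3) = -7/6, so the Z-coordinate is 1/6.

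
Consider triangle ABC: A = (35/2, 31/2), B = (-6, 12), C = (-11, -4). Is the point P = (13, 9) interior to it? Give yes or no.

Barycentric coordinates of P: (638/717, -65/239, 274/717).
The three coordinates are positive, negative, positive; a point is interior exactly when all three are positive.

no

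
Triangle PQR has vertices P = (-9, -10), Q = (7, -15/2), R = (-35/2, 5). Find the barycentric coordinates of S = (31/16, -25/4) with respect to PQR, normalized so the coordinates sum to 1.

Signed area of the reference triangle: [PQR] = ½·((-9)·(-15/2−5) + 7·(5−(-10)) + (-35/2)·(-10−(-15/2))) = ½·(225/2 + 105 + 175/4) = 1045/8.
[SQR] = ½·((31/16)·(-15/2−5) + 7·(5−(-25/4)) + (-35/2)·(-25/4−(-15/2))) = ½·(-775/32 + 315/4 − 175/8) = 1045/64, so the P-coordinate is (1045/64)/(1045/8) = 1/8.
[PSR] = ½·((-9)·(-25/4−5) + (31/16)·(5−(-10)) + (-35/2)·(-10−(-25/4))) = ½·(405/4 + 465/16 + 525/8) = 3135/32, so the Q-coordinate is 3/4.
[PQS] = ½·((-9)·(-15/2−(-25/4)) + 7·(-25/4−(-10)) + (31/16)·(-10−(-15/2))) = ½·(45/4 + 105/4 − 155/32) = 1045/64, so the R-coordinate is 1/8.

(1/8, 3/4, 1/8)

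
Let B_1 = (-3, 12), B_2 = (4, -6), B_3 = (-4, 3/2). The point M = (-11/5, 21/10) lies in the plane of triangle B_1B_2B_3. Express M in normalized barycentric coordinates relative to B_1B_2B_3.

(1/5, 1/5, 3/5)

Signed area of the reference triangle: [B_1B_2B_3] = ½·((-3)·(-6−(3/2)) + 4·(3/2−12) + (-4)·(12−(-6))) = ½·(45/2 − 42 − 72) = -183/4.
[MB_2B_3] = ½·((-11/5)·(-6−(3/2)) + 4·(3/2−(21/10)) + (-4)·(21/10−(-6))) = ½·(33/2 − 12/5 − 162/5) = -183/20, so the B_1-coordinate is (-183/20)/(-183/4) = 1/5.
[B_1MB_3] = ½·((-3)·(21/10−(3/2)) + (-11/5)·(3/2−12) + (-4)·(12−(21/10))) = ½·(-9/5 + 231/10 − 198/5) = -183/20, so the B_2-coordinate is 1/5.
[B_1B_2M] = ½·((-3)·(-6−(21/10)) + 4·(21/10−12) + (-11/5)·(12−(-6))) = ½·(243/10 − 198/5 − 198/5) = -549/20, so the B_3-coordinate is 3/5.
Check: 1/5 + 1/5 + 3/5 = 1.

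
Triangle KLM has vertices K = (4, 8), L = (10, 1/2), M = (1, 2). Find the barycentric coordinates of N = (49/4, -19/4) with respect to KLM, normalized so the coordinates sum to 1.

Signed area of the reference triangle: [KLM] = ½·(4·(1/2−2) + 10·(2−8) + 1·(8−(1/2))) = ½·(-6 − 60 + 15/2) = -117/4.
[NLM] = ½·((49/4)·(1/2−2) + 10·(2−(-19/4)) + 1·(-19/4−(1/2))) = ½·(-147/8 + 135/2 − 21/4) = 351/16, so the K-coordinate is (351/16)/(-117/4) = -3/4.
[KNM] = ½·(4·(-19/4−2) + (49/4)·(2−8) + 1·(8−(-19/4))) = ½·(-27 − 147/2 + 51/4) = -351/8, so the L-coordinate is 3/2.
[KLN] = ½·(4·(1/2−(-19/4)) + 10·(-19/4−8) + (49/4)·(8−(1/2))) = ½·(21 − 255/2 + 735/8) = -117/16, so the M-coordinate is 1/4.

(-3/4, 3/2, 1/4)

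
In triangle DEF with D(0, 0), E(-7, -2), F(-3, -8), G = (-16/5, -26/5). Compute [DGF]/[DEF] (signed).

[DEF] = ½·(0·(-2−(-8)) + (-7)·(-8−0) + (-3)·(0−(-2))) = ½·(0 + 56 − 6) = 25.
[DGF] = ½·(0·(-26/5−(-8)) + (-16/5)·(-8−0) + (-3)·(0−(-26/5))) = ½·(0 + 128/5 − 78/5) = 5, so the ratio is 5/25 = 1/5.

1/5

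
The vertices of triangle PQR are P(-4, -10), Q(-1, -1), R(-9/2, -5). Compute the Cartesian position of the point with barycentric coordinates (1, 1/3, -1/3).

S = 1·P + (1/3)·Q + (-1/3)·R.
x-coordinate: 1·(-4) + (1/3)·(-1) + (-1/3)·(-9/2) = -17/6.
y-coordinate: 1·(-10) + (1/3)·(-1) + (-1/3)·(-5) = -26/3.

(-17/6, -26/3)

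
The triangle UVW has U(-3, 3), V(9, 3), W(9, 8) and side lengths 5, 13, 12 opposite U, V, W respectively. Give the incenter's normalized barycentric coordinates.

The incenter has barycentric coordinates proportional to the opposite side lengths: (5 : 13 : 12).
Normalizing by 5+13+12 = 30 gives (1/6, 13/30, 2/5).

(1/6, 13/30, 2/5)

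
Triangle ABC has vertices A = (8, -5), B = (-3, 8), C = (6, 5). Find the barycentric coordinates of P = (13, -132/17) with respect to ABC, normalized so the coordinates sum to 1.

(19/17, -9/17, 7/17)

Signed area of the reference triangle: [ABC] = ½·(8·(8−5) + (-3)·(5−(-5)) + 6·(-5−8)) = ½·(24 − 30 − 78) = -42.
[PBC] = ½·(13·(8−5) + (-3)·(5−(-132/17)) + 6·(-132/17−8)) = ½·(39 − 651/17 − 1608/17) = -798/17, so the A-coordinate is (-798/17)/(-42) = 19/17.
[APC] = ½·(8·(-132/17−5) + 13·(5−(-5)) + 6·(-5−(-132/17))) = ½·(-1736/17 + 130 + 282/17) = 378/17, so the B-coordinate is -9/17.
[ABP] = ½·(8·(8−(-132/17)) + (-3)·(-132/17−(-5)) + 13·(-5−8)) = ½·(2144/17 + 141/17 − 169) = -294/17, so the C-coordinate is 7/17.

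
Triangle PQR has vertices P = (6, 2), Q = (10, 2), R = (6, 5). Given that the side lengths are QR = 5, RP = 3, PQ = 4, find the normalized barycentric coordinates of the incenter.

The incenter has barycentric coordinates proportional to the opposite side lengths: (5 : 3 : 4).
Normalizing by 5+3+4 = 12 gives (5/12, 1/4, 1/3).

(5/12, 1/4, 1/3)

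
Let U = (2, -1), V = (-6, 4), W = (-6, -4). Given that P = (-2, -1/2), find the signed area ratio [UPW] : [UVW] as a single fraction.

1/4

[UVW] = ½·(2·(4−(-4)) + (-6)·(-4−(-1)) + (-6)·(-1−4)) = ½·(16 + 18 + 30) = 32.
[UPW] = ½·(2·(-1/2−(-4)) + (-2)·(-4−(-1)) + (-6)·(-1−(-1/2))) = ½·(7 + 6 + 3) = 8, so the ratio is 8/32 = 1/4.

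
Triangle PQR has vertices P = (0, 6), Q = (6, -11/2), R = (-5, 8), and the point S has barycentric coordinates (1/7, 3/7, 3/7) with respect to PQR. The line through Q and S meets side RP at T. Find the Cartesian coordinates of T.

Line QS meets RP where the Q-coordinate vanishes; zeroing S's Q-weight and renormalizing leaves R, P-weights 3/7 : 1/7 → (3/4, 1/4).
So T = (3/4)·R + (1/4)·P = (-15/4, 15/2).

(-15/4, 15/2)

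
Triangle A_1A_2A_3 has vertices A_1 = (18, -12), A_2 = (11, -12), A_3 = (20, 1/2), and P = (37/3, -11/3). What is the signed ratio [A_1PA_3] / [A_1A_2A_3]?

[A_1A_2A_3] = ½·(18·(-12−(1/2)) + 11·(1/2−(-12)) + 20·(-12−(-12))) = ½·(-225 + 275/2 + 0) = -175/4.
[A_1PA_3] = ½·(18·(-11/3−(1/2)) + (37/3)·(1/2−(-12)) + 20·(-12−(-11/3))) = ½·(-75 + 925/6 − 500/3) = -175/4, so the ratio is (-175/4)/(-175/4) = 1.

1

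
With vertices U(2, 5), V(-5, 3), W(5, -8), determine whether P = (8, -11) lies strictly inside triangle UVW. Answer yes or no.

no

Barycentric coordinates of P: (3/97, -30/97, 124/97).
The three coordinates are positive, negative, positive; a point is interior exactly when all three are positive.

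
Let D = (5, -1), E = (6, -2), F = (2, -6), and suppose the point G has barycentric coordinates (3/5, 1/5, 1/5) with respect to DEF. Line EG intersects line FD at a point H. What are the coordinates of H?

Line EG meets FD where the E-coordinate vanishes; zeroing G's E-weight and renormalizing leaves F, D-weights 1/5 : 3/5 → (1/4, 3/4).
So H = (1/4)·F + (3/4)·D = (17/4, -9/4).

(17/4, -9/4)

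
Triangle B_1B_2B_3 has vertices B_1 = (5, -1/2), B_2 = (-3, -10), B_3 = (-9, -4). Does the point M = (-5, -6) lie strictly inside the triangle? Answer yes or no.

yes

Barycentric coordinates of M: (4/35, 2/5, 17/35).
The three coordinates are positive, positive, positive; a point is interior exactly when all three are positive.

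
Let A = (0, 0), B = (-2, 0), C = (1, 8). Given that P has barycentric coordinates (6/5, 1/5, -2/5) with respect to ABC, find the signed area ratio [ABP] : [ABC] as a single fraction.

The signed ratio [ABP]/[ABC] equals the barycentric coordinate of P at vertex C, which is -2/5.

-2/5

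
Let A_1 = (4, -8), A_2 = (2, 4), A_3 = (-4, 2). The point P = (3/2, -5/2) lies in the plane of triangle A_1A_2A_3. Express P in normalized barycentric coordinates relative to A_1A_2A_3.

(1/2, 1/4, 1/4)

Signed area of the reference triangle: [A_1A_2A_3] = ½·(4·(4−2) + 2·(2−(-8)) + (-4)·(-8−4)) = ½·(8 + 20 + 48) = 38.
[PA_2A_3] = ½·((3/2)·(4−2) + 2·(2−(-5/2)) + (-4)·(-5/2−4)) = ½·(3 + 9 + 26) = 19, so the A_1-coordinate is 19/38 = 1/2.
[A_1PA_3] = ½·(4·(-5/2−2) + (3/2)·(2−(-8)) + (-4)·(-8−(-5/2))) = ½·(-18 + 15 + 22) = 19/2, so the A_2-coordinate is 1/4.
[A_1A_2P] = ½·(4·(4−(-5/2)) + 2·(-5/2−(-8)) + (3/2)·(-8−4)) = ½·(26 + 11 − 18) = 19/2, so the A_3-coordinate is 1/4.
Check: 1/2 + 1/4 + 1/4 = 1.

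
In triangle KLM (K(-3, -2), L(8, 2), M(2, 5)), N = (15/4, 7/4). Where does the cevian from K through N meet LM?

Barycentric coordinates of N with respect to KLM: (1/4, 1/2, 1/4).
On side LM the K-coordinate is zero; dropping N's K-weight 1/4 and renormalizing the remaining 1/2 : 1/4 gives weights 2/3, 1/3 on L, M.
J = (2/3)·(8, 2) + (1/3)·(2, 5) = (6, 3).

(6, 3)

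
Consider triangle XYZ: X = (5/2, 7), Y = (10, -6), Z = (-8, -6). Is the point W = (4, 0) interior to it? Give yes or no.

yes

Barycentric coordinates of W: (6/13, 31/78, 11/78).
The three coordinates are positive, positive, positive; a point is interior exactly when all three are positive.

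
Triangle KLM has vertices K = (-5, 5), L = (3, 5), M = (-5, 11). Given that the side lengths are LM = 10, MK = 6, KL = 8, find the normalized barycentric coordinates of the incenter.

(5/12, 1/4, 1/3)

The incenter has barycentric coordinates proportional to the opposite side lengths: (10 : 6 : 8).
Normalizing by 10+6+8 = 24 gives (5/12, 1/4, 1/3).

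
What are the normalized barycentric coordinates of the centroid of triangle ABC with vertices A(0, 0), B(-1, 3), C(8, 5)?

(1/3, 1/3, 1/3)

The centroid is the average of the vertices, so each weight is 1/3.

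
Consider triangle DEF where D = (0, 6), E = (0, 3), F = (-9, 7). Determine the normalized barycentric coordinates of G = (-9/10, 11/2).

(7/10, 1/5, 1/10)

Signed area of the reference triangle: [DEF] = ½·(0·(3−7) + 0·(7−6) + (-9)·(6−3)) = ½·(0 + 0 − 27) = -27/2.
[GEF] = ½·((-9/10)·(3−7) + 0·(7−(11/2)) + (-9)·(11/2−3)) = ½·(18/5 + 0 − 45/2) = -189/20, so the D-coordinate is (-189/20)/(-27/2) = 7/10.
[DGF] = ½·(0·(11/2−7) + (-9/10)·(7−6) + (-9)·(6−(11/2))) = ½·(0 − 9/10 − 9/2) = -27/10, so the E-coordinate is 1/5.
[DEG] = ½·(0·(3−(11/2)) + 0·(11/2−6) + (-9/10)·(6−3)) = ½·(0 + 0 − 27/10) = -27/20, so the F-coordinate is 1/10.
Check: 7/10 + 1/5 + 1/10 = 1.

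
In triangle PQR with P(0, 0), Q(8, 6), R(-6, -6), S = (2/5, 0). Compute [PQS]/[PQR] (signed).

[PQR] = ½·(0·(6−(-6)) + 8·(-6−0) + (-6)·(0−6)) = ½·(0 − 48 + 36) = -6.
[PQS] = ½·(0·(6−0) + 8·(0−0) + (2/5)·(0−6)) = ½·(0 + 0 − 12/5) = -6/5, so the ratio is (-6/5)/(-6) = 1/5.

1/5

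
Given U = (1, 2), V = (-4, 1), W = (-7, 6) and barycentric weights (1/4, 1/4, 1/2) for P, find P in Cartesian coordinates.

P = (1/4)·U + (1/4)·V + (1/2)·W.
x-coordinate: (1/4)·1 + (1/4)·(-4) + (1/2)·(-7) = -17/4.
y-coordinate: (1/4)·2 + (1/4)·1 + (1/2)·6 = 15/4.

(-17/4, 15/4)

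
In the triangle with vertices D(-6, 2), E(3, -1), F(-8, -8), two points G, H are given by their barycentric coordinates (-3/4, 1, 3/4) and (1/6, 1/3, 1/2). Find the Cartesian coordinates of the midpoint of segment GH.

(-5/4, -25/4)

Barycentric coordinates of the midpoint are the average: (-7/24, 2/3, 5/8).
Converting: (-7/24)·D + (2/3)·E + (5/8)·F = (-5/4, -25/4).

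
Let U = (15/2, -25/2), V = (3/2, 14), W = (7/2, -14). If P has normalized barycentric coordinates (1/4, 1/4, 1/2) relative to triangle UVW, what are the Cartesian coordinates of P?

(4, -53/8)

P = (1/4)·U + (1/4)·V + (1/2)·W.
x-coordinate: (1/4)·(15/2) + (1/4)·(3/2) + (1/2)·(7/2) = 4.
y-coordinate: (1/4)·(-25/2) + (1/4)·14 + (1/2)·(-14) = -53/8.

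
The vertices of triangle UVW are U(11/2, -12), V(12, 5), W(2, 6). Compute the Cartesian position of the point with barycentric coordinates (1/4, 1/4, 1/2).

(43/8, 5/4)

P = (1/4)·U + (1/4)·V + (1/2)·W.
x-coordinate: (1/4)·(11/2) + (1/4)·12 + (1/2)·2 = 43/8.
y-coordinate: (1/4)·(-12) + (1/4)·5 + (1/2)·6 = 5/4.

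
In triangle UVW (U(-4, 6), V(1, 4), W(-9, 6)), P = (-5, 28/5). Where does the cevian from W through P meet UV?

(-7/3, 16/3)

Barycentric coordinates of P with respect to UVW: (2/5, 1/5, 2/5).
On side UV the W-coordinate is zero; dropping P's W-weight 2/5 and renormalizing the remaining 2/5 : 1/5 gives weights 2/3, 1/3 on U, V.
Q = (2/3)·(-4, 6) + (1/3)·(1, 4) = (-7/3, 16/3).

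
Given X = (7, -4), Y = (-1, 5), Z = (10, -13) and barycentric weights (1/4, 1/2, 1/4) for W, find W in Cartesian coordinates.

W = (1/4)·X + (1/2)·Y + (1/4)·Z.
x-coordinate: (1/4)·7 + (1/2)·(-1) + (1/4)·10 = 15/4.
y-coordinate: (1/4)·(-4) + (1/2)·5 + (1/4)·(-13) = -7/4.

(15/4, -7/4)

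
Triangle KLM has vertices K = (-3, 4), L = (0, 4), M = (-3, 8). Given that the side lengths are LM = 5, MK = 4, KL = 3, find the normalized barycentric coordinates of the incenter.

(5/12, 1/3, 1/4)

The incenter has barycentric coordinates proportional to the opposite side lengths: (5 : 4 : 3).
Normalizing by 5+4+3 = 12 gives (5/12, 1/3, 1/4).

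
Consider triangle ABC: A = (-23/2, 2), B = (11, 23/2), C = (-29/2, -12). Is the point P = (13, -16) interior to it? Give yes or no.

no

Barycentric coordinates of P: (-2993/1146, 794/573, 2551/1146).
The three coordinates are negative, positive, positive; a point is interior exactly when all three are positive.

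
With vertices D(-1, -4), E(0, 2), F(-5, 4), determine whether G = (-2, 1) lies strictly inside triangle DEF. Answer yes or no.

Barycentric coordinates of G: (9/32, 3/8, 11/32).
The three coordinates are positive, positive, positive; a point is interior exactly when all three are positive.

yes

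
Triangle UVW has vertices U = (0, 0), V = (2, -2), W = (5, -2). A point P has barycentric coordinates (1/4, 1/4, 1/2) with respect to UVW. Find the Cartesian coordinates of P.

P = (1/4)·U + (1/4)·V + (1/2)·W.
x-coordinate: (1/4)·0 + (1/4)·2 + (1/2)·5 = 3.
y-coordinate: (1/4)·0 + (1/4)·(-2) + (1/2)·(-2) = -3/2.

(3, -3/2)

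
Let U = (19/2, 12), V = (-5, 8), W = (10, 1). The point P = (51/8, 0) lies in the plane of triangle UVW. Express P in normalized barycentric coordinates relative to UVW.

Signed area of the reference triangle: [UVW] = ½·((19/2)·(8−1) + (-5)·(1−12) + 10·(12−8)) = ½·(133/2 + 55 + 40) = 323/4.
[PVW] = ½·((51/8)·(8−1) + (-5)·(1−0) + 10·(0−8)) = ½·(357/8 − 5 − 80) = -323/16, so the U-coordinate is (-323/16)/(323/4) = -1/4.
[UPW] = ½·((19/2)·(0−1) + (51/8)·(1−12) + 10·(12−0)) = ½·(-19/2 − 561/8 + 120) = 323/16, so the V-coordinate is 1/4.
[UVP] = ½·((19/2)·(8−0) + (-5)·(0−12) + (51/8)·(12−8)) = ½·(76 + 60 + 51/2) = 323/4, so the W-coordinate is 1.
Check: -1/4 + 1/4 + 1 = 1.

(-1/4, 1/4, 1)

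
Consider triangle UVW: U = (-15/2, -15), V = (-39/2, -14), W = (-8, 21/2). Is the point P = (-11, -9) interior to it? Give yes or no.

Barycentric coordinates of P: (603/1222, 345/1222, 137/611).
The three coordinates are positive, positive, positive; a point is interior exactly when all three are positive.

yes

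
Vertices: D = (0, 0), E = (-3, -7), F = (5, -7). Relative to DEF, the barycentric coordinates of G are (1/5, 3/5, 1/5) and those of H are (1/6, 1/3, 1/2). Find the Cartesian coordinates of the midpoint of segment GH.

(7/20, -343/60)

Barycentric coordinates of the midpoint are the average: (11/60, 7/15, 7/20).
Converting: (11/60)·D + (7/15)·E + (7/20)·F = (7/20, -343/60).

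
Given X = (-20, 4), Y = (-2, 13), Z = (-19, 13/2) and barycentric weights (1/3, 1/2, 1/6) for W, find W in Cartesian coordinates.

W = (1/3)·X + (1/2)·Y + (1/6)·Z.
x-coordinate: (1/3)·(-20) + (1/2)·(-2) + (1/6)·(-19) = -65/6.
y-coordinate: (1/3)·4 + (1/2)·13 + (1/6)·(13/2) = 107/12.

(-65/6, 107/12)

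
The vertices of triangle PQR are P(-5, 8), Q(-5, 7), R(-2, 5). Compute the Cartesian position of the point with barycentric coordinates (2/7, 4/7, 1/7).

S = (2/7)·P + (4/7)·Q + (1/7)·R.
x-coordinate: (2/7)·(-5) + (4/7)·(-5) + (1/7)·(-2) = -32/7.
y-coordinate: (2/7)·8 + (4/7)·7 + (1/7)·5 = 7.

(-32/7, 7)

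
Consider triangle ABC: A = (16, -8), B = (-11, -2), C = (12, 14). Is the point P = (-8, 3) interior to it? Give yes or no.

no

Barycentric coordinates of P: (-67/570, 242/285, 51/190).
The three coordinates are negative, positive, positive; a point is interior exactly when all three are positive.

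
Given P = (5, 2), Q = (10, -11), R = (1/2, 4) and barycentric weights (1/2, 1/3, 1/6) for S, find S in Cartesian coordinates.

S = (1/2)·P + (1/3)·Q + (1/6)·R.
x-coordinate: (1/2)·5 + (1/3)·10 + (1/6)·(1/2) = 71/12.
y-coordinate: (1/2)·2 + (1/3)·(-11) + (1/6)·4 = -2.

(71/12, -2)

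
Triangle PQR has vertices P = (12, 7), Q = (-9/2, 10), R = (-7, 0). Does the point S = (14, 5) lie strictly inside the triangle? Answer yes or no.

no

Barycentric coordinates of S: (79/69, -104/345, 18/115).
The three coordinates are positive, negative, positive; a point is interior exactly when all three are positive.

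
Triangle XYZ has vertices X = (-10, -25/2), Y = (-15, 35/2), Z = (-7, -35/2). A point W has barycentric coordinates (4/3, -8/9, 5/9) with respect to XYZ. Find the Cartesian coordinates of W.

(-35/9, -755/18)

W = (4/3)·X + (-8/9)·Y + (5/9)·Z.
x-coordinate: (4/3)·(-10) + (-8/9)·(-15) + (5/9)·(-7) = -35/9.
y-coordinate: (4/3)·(-25/2) + (-8/9)·(35/2) + (5/9)·(-35/2) = -755/18.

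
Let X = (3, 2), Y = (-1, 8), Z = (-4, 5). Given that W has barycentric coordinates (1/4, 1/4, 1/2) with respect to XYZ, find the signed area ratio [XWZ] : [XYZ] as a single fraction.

The signed ratio [XWZ]/[XYZ] equals the barycentric coordinate of W at vertex Y, which is 1/4.

1/4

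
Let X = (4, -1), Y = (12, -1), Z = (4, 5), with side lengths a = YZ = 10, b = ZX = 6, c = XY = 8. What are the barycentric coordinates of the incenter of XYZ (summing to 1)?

The incenter has barycentric coordinates proportional to the opposite side lengths: (10 : 6 : 8).
Normalizing by 10+6+8 = 24 gives (5/12, 1/4, 1/3).

(5/12, 1/4, 1/3)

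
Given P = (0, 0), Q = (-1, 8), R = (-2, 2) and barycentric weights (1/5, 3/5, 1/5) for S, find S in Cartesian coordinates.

S = (1/5)·P + (3/5)·Q + (1/5)·R.
x-coordinate: (1/5)·0 + (3/5)·(-1) + (1/5)·(-2) = -1.
y-coordinate: (1/5)·0 + (3/5)·8 + (1/5)·2 = 26/5.

(-1, 26/5)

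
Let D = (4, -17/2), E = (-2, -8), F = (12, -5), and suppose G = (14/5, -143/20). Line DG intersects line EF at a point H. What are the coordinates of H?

(8/3, -7)

Barycentric coordinates of G with respect to DEF: (1/10, 3/5, 3/10).
On side EF the D-coordinate is zero; dropping G's D-weight 1/10 and renormalizing the remaining 3/5 : 3/10 gives weights 2/3, 1/3 on E, F.
H = (2/3)·(-2, -8) + (1/3)·(12, -5) = (8/3, -7).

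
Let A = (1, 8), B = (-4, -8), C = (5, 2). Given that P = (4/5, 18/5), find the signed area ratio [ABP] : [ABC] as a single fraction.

1/5

[ABC] = ½·(1·(-8−2) + (-4)·(2−8) + 5·(8−(-8))) = ½·(-10 + 24 + 80) = 47.
[ABP] = ½·(1·(-8−(18/5)) + (-4)·(18/5−8) + (4/5)·(8−(-8))) = ½·(-58/5 + 88/5 + 64/5) = 47/5, so the ratio is (47/5)/47 = 1/5.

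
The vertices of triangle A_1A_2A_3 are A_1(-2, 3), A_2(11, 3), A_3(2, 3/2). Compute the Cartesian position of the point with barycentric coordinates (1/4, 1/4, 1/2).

(13/4, 9/4)

P = (1/4)·A_1 + (1/4)·A_2 + (1/2)·A_3.
x-coordinate: (1/4)·(-2) + (1/4)·11 + (1/2)·2 = 13/4.
y-coordinate: (1/4)·3 + (1/4)·3 + (1/2)·(3/2) = 9/4.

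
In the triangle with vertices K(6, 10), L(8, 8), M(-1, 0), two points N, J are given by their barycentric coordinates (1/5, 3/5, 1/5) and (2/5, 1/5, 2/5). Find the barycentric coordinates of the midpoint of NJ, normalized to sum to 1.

Since both coordinate triples sum to 1, the midpoint's barycentrics are the componentwise average.
(1/5+2/5)/2 = 3/10; similarly 2/5 and 3/10.

(3/10, 2/5, 3/10)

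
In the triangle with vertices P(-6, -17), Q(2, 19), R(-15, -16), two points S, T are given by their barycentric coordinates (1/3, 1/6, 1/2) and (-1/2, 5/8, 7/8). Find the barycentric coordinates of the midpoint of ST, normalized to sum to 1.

Since both coordinate triples sum to 1, the midpoint's barycentrics are the componentwise average.
(1/3+-1/2)/2 = -1/12; similarly 19/48 and 11/16.

(-1/12, 19/48, 11/16)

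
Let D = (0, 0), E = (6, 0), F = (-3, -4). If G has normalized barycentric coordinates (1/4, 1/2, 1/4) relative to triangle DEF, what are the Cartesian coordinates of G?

G = (1/4)·D + (1/2)·E + (1/4)·F.
x-coordinate: (1/4)·0 + (1/2)·6 + (1/4)·(-3) = 9/4.
y-coordinate: (1/4)·0 + (1/2)·0 + (1/4)·(-4) = -1.

(9/4, -1)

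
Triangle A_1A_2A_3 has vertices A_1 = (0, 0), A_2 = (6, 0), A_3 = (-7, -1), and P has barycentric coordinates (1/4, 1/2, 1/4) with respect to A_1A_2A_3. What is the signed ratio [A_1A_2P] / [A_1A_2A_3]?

1/4

The signed ratio [A_1A_2P]/[A_1A_2A_3] equals the barycentric coordinate of P at vertex A_3, which is 1/4.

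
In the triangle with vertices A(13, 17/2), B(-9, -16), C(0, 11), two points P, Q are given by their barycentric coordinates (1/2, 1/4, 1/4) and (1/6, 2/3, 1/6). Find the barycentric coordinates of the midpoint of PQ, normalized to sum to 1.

(1/3, 11/24, 5/24)

Since both coordinate triples sum to 1, the midpoint's barycentrics are the componentwise average.
(1/2+1/6)/2 = 1/3; similarly 11/24 and 5/24.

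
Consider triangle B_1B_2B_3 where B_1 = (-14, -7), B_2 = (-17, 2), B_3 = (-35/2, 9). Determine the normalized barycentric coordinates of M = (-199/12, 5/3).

Signed area of the reference triangle: [B_1B_2B_3] = ½·((-14)·(2−9) + (-17)·(9−(-7)) + (-35/2)·(-7−2)) = ½·(98 − 272 + 315/2) = -33/4.
[MB_2B_3] = ½·((-199/12)·(2−9) + (-17)·(9−(5/3)) + (-35/2)·(5/3−2)) = ½·(1393/12 − 374/3 + 35/6) = -11/8, so the B_1-coordinate is (-11/8)/(-33/4) = 1/6.
[B_1MB_3] = ½·((-14)·(5/3−9) + (-199/12)·(9−(-7)) + (-35/2)·(-7−(5/3))) = ½·(308/3 − 796/3 + 455/3) = -11/2, so the B_2-coordinate is 2/3.
[B_1B_2M] = ½·((-14)·(2−(5/3)) + (-17)·(5/3−(-7)) + (-199/12)·(-7−2)) = ½·(-14/3 − 442/3 + 597/4) = -11/8, so the B_3-coordinate is 1/6.

(1/6, 2/3, 1/6)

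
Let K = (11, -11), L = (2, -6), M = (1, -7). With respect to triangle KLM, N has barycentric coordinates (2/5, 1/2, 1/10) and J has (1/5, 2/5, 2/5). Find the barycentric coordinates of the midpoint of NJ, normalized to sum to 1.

(3/10, 9/20, 1/4)

Since both coordinate triples sum to 1, the midpoint's barycentrics are the componentwise average.
(2/5+1/5)/2 = 3/10; similarly 9/20 and 1/4.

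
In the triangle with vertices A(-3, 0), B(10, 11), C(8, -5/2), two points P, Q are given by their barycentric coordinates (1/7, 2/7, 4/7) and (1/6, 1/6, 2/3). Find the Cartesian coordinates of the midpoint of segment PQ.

Barycentric coordinates of the midpoint are the average: (13/84, 19/84, 13/21).
Converting: (13/84)·A + (19/84)·B + (13/21)·C = (27/4, 79/84).

(27/4, 79/84)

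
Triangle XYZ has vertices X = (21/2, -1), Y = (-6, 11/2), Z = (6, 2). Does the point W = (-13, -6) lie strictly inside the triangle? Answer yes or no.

no

Barycentric coordinates of W: (650/81, 124/27, -941/81).
The three coordinates are positive, positive, negative; a point is interior exactly when all three are positive.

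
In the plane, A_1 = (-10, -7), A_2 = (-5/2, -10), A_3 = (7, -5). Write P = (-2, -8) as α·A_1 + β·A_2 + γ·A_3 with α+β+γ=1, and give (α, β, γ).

(1/4, 1/2, 1/4)

Signed area of the reference triangle: [A_1A_2A_3] = ½·((-10)·(-10−(-5)) + (-5/2)·(-5−(-7)) + 7·(-7−(-10))) = ½·(50 − 5 + 21) = 33.
[PA_2A_3] = ½·((-2)·(-10−(-5)) + (-5/2)·(-5−(-8)) + 7·(-8−(-10))) = ½·(10 − 15/2 + 14) = 33/4, so the A_1-coordinate is (33/4)/33 = 1/4.
[A_1PA_3] = ½·((-10)·(-8−(-5)) + (-2)·(-5−(-7)) + 7·(-7−(-8))) = ½·(30 − 4 + 7) = 33/2, so the A_2-coordinate is 1/2.
[A_1A_2P] = ½·((-10)·(-10−(-8)) + (-5/2)·(-8−(-7)) + (-2)·(-7−(-10))) = ½·(20 + 5/2 − 6) = 33/4, so the A_3-coordinate is 1/4.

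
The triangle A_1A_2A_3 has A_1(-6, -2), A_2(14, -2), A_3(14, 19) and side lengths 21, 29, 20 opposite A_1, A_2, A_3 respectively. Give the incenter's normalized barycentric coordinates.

The incenter has barycentric coordinates proportional to the opposite side lengths: (21 : 29 : 20).
Normalizing by 21+29+20 = 70 gives (3/10, 29/70, 2/7).

(3/10, 29/70, 2/7)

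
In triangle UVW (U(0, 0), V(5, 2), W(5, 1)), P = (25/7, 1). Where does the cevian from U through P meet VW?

Barycentric coordinates of P with respect to UVW: (2/7, 2/7, 3/7).
On side VW the U-coordinate is zero; dropping P's U-weight 2/7 and renormalizing the remaining 2/7 : 3/7 gives weights 2/5, 3/5 on V, W.
Q = (2/5)·(5, 2) + (3/5)·(5, 1) = (5, 7/5).

(5, 7/5)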